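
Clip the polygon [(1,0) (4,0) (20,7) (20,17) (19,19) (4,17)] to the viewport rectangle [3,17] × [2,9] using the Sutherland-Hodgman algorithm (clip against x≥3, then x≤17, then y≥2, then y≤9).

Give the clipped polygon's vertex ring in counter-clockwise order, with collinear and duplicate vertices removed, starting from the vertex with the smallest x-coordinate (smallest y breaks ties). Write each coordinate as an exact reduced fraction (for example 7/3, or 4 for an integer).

Clipped polygon: [(3,2) (60/7,2) (17,91/16) (17,9) (3,9)]

1. After x ≥ 3: [(3,34/3) (3,0) (4,0) (20,7) (20,17) (19,19) (4,17)]
2. After x ≤ 17: [(3,34/3) (3,0) (4,0) (17,91/16) (17,281/15) (4,17)]
3. After y ≥ 2: [(3,34/3) (3,2) (60/7,2) (17,91/16) (17,281/15) (4,17)]
4. After y ≤ 9: [(3,9) (3,2) (60/7,2) (17,91/16) (17,9)]
5. Canonical ring: [(3,2) (60/7,2) (17,91/16) (17,9) (3,9)]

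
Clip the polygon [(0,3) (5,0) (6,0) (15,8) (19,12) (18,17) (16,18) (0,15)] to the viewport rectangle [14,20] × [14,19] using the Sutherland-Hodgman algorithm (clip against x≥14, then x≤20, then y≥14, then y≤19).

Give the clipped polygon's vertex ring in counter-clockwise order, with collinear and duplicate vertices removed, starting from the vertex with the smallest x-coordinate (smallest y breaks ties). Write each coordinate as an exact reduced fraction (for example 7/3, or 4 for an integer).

1. After x ≥ 14: [(14,64/9) (15,8) (19,12) (18,17) (16,18) (14,141/8)]
2. After x ≤ 20: [(14,64/9) (15,8) (19,12) (18,17) (16,18) (14,141/8)]
3. After y ≥ 14: [(14,14) (93/5,14) (18,17) (16,18) (14,141/8)]
4. After y ≤ 19: [(14,14) (93/5,14) (18,17) (16,18) (14,141/8)]
5. Canonical ring: [(14,14) (93/5,14) (18,17) (16,18) (14,141/8)]

Clipped polygon: [(14,14) (93/5,14) (18,17) (16,18) (14,141/8)]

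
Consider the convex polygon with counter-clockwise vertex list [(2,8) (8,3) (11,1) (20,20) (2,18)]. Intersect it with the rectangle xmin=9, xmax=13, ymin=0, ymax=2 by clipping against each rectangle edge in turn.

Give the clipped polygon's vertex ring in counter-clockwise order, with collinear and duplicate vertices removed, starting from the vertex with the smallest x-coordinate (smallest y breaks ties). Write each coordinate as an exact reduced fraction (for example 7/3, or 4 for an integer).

Clipped polygon: [(19/2,2) (11,1) (218/19,2)]

1. After x ≥ 9: [(9,7/3) (11,1) (20,20) (9,169/9)]
2. After x ≤ 13: [(9,7/3) (11,1) (13,47/9) (13,173/9) (9,169/9)]
3. After y ≥ 0: [(9,7/3) (11,1) (13,47/9) (13,173/9) (9,169/9)]
4. After y ≤ 2: [(19/2,2) (11,1) (218/19,2)]
5. Canonical ring: [(19/2,2) (11,1) (218/19,2)]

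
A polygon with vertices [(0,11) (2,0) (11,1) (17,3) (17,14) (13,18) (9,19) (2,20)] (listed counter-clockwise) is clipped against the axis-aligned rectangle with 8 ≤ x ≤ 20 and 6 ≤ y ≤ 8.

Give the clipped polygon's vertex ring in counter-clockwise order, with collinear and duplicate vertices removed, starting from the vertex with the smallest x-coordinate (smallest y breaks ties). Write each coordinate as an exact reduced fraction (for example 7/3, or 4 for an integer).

1. After x ≥ 8: [(8,2/3) (11,1) (17,3) (17,14) (13,18) (9,19) (8,134/7)]
2. After x ≤ 20: [(8,2/3) (11,1) (17,3) (17,14) (13,18) (9,19) (8,134/7)]
3. After y ≥ 6: [(8,6) (17,6) (17,14) (13,18) (9,19) (8,134/7)]
4. After y ≤ 8: [(8,8) (8,6) (17,6) (17,8)]
5. Canonical ring: [(8,6) (17,6) (17,8) (8,8)]

Clipped polygon: [(8,6) (17,6) (17,8) (8,8)]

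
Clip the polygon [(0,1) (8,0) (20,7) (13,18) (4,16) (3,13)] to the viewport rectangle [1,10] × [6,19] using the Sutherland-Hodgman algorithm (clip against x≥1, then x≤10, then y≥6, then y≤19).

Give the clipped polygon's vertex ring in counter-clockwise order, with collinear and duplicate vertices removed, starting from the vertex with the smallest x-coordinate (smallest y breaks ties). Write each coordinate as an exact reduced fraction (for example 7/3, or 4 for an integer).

1. After x ≥ 1: [(1,5) (1,7/8) (8,0) (20,7) (13,18) (4,16) (3,13)]
2. After x ≤ 10: [(1,5) (1,7/8) (8,0) (10,7/6) (10,52/3) (4,16) (3,13)]
3. After y ≥ 6: [(5/4,6) (10,6) (10,52/3) (4,16) (3,13)]
4. After y ≤ 19: [(5/4,6) (10,6) (10,52/3) (4,16) (3,13)]
5. Canonical ring: [(5/4,6) (10,6) (10,52/3) (4,16) (3,13)]

Clipped polygon: [(5/4,6) (10,6) (10,52/3) (4,16) (3,13)]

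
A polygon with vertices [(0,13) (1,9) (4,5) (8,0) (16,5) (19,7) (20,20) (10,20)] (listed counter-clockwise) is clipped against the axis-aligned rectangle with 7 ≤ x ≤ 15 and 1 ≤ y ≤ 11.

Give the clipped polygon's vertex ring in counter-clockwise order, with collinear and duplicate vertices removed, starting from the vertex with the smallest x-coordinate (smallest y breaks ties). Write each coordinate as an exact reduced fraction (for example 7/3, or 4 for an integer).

1. After x ≥ 7: [(7,179/10) (7,5/4) (8,0) (16,5) (19,7) (20,20) (10,20)]
2. After x ≤ 15: [(7,179/10) (7,5/4) (8,0) (15,35/8) (15,20) (10,20)]
3. After y ≥ 1: [(7,179/10) (7,5/4) (36/5,1) (48/5,1) (15,35/8) (15,20) (10,20)]
4. After y ≤ 11: [(7,11) (7,5/4) (36/5,1) (48/5,1) (15,35/8) (15,11)]
5. Canonical ring: [(7,5/4) (36/5,1) (48/5,1) (15,35/8) (15,11) (7,11)]

Clipped polygon: [(7,5/4) (36/5,1) (48/5,1) (15,35/8) (15,11) (7,11)]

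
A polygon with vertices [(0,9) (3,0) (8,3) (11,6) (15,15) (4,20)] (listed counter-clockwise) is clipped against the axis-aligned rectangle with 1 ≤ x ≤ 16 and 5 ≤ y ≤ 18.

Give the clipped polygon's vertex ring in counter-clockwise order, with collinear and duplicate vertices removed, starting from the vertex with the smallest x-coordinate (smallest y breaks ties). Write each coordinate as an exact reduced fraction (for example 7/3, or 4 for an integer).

Clipped polygon: [(1,6) (4/3,5) (10,5) (11,6) (15,15) (42/5,18) (36/11,18) (1,47/4)]

1. After x ≥ 1: [(1,47/4) (1,6) (3,0) (8,3) (11,6) (15,15) (4,20)]
2. After x ≤ 16: [(1,47/4) (1,6) (3,0) (8,3) (11,6) (15,15) (4,20)]
3. After y ≥ 5: [(1,47/4) (1,6) (4/3,5) (10,5) (11,6) (15,15) (4,20)]
4. After y ≤ 18: [(36/11,18) (1,47/4) (1,6) (4/3,5) (10,5) (11,6) (15,15) (42/5,18)]
5. Canonical ring: [(1,6) (4/3,5) (10,5) (11,6) (15,15) (42/5,18) (36/11,18) (1,47/4)]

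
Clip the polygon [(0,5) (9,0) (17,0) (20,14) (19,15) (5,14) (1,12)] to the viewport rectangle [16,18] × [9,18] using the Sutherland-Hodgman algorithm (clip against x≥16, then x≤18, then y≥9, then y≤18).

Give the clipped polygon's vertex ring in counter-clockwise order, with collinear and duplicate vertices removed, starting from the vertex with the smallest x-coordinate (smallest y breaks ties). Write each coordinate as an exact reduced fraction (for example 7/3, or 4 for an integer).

Clipped polygon: [(16,9) (18,9) (18,209/14) (16,207/14)]

1. After x ≥ 16: [(16,0) (17,0) (20,14) (19,15) (16,207/14)]
2. After x ≤ 18: [(16,0) (17,0) (18,14/3) (18,209/14) (16,207/14)]
3. After y ≥ 9: [(16,9) (18,9) (18,209/14) (16,207/14)]
4. After y ≤ 18: [(16,9) (18,9) (18,209/14) (16,207/14)]
5. Canonical ring: [(16,9) (18,9) (18,209/14) (16,207/14)]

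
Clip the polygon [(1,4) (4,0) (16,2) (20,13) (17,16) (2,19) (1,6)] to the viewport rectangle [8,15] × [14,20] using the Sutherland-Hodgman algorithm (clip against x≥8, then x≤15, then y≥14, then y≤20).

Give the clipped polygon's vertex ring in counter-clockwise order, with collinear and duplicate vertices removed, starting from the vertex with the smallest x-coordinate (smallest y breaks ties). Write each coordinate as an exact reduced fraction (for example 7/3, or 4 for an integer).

Clipped polygon: [(8,14) (15,14) (15,82/5) (8,89/5)]

1. After x ≥ 8: [(8,2/3) (16,2) (20,13) (17,16) (8,89/5)]
2. After x ≤ 15: [(8,2/3) (15,11/6) (15,82/5) (8,89/5)]
3. After y ≥ 14: [(8,14) (15,14) (15,82/5) (8,89/5)]
4. After y ≤ 20: [(8,14) (15,14) (15,82/5) (8,89/5)]
5. Canonical ring: [(8,14) (15,14) (15,82/5) (8,89/5)]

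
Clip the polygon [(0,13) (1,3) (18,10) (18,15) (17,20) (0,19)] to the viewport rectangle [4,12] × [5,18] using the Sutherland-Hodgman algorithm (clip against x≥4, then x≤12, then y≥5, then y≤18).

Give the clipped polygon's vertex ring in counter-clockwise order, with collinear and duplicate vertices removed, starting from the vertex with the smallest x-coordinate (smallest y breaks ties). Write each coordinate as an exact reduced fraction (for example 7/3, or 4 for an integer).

1. After x ≥ 4: [(4,72/17) (18,10) (18,15) (17,20) (4,327/17)]
2. After x ≤ 12: [(4,72/17) (12,128/17) (12,335/17) (4,327/17)]
3. After y ≥ 5: [(4,5) (41/7,5) (12,128/17) (12,335/17) (4,327/17)]
4. After y ≤ 18: [(4,18) (4,5) (41/7,5) (12,128/17) (12,18)]
5. Canonical ring: [(4,5) (41/7,5) (12,128/17) (12,18) (4,18)]

Clipped polygon: [(4,5) (41/7,5) (12,128/17) (12,18) (4,18)]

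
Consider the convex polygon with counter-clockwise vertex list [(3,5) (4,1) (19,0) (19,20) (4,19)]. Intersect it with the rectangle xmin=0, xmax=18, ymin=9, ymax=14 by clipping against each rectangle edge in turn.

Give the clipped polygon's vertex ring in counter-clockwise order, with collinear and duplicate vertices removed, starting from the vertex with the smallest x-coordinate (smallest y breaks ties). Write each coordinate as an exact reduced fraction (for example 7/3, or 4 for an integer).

Clipped polygon: [(23/7,9) (18,9) (18,14) (51/14,14)]

1. After x ≥ 0: [(3,5) (4,1) (19,0) (19,20) (4,19)]
2. After x ≤ 18: [(3,5) (4,1) (18,1/15) (18,299/15) (4,19)]
3. After y ≥ 9: [(23/7,9) (18,9) (18,299/15) (4,19)]
4. After y ≤ 14: [(51/14,14) (23/7,9) (18,9) (18,14)]
5. Canonical ring: [(23/7,9) (18,9) (18,14) (51/14,14)]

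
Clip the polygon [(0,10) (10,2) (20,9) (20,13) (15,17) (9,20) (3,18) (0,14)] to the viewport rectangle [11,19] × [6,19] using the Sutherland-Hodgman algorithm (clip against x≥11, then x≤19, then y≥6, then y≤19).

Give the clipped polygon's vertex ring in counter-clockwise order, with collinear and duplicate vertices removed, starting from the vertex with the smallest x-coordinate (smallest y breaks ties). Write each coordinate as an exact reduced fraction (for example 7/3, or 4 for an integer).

1. After x ≥ 11: [(11,27/10) (20,9) (20,13) (15,17) (11,19)]
2. After x ≤ 19: [(11,27/10) (19,83/10) (19,69/5) (15,17) (11,19)]
3. After y ≥ 6: [(11,6) (110/7,6) (19,83/10) (19,69/5) (15,17) (11,19)]
4. After y ≤ 19: [(11,6) (110/7,6) (19,83/10) (19,69/5) (15,17) (11,19)]
5. Canonical ring: [(11,6) (110/7,6) (19,83/10) (19,69/5) (15,17) (11,19)]

Clipped polygon: [(11,6) (110/7,6) (19,83/10) (19,69/5) (15,17) (11,19)]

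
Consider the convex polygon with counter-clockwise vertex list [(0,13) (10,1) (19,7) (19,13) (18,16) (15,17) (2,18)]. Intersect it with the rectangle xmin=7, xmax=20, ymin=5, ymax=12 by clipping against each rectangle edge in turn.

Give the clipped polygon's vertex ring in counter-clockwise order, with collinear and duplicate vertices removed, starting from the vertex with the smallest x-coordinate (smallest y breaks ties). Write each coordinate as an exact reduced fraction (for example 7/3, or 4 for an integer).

1. After x ≥ 7: [(7,23/5) (10,1) (19,7) (19,13) (18,16) (15,17) (7,229/13)]
2. After x ≤ 20: [(7,23/5) (10,1) (19,7) (19,13) (18,16) (15,17) (7,229/13)]
3. After y ≥ 5: [(7,5) (16,5) (19,7) (19,13) (18,16) (15,17) (7,229/13)]
4. After y ≤ 12: [(7,12) (7,5) (16,5) (19,7) (19,12)]
5. Canonical ring: [(7,5) (16,5) (19,7) (19,12) (7,12)]

Clipped polygon: [(7,5) (16,5) (19,7) (19,12) (7,12)]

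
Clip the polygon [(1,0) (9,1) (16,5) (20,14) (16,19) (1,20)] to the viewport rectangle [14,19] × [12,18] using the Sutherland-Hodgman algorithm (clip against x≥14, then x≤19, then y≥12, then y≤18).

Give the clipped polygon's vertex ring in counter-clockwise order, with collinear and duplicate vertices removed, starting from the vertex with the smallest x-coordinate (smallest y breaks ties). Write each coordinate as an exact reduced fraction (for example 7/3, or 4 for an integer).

Clipped polygon: [(14,12) (19,12) (19,61/4) (84/5,18) (14,18)]

1. After x ≥ 14: [(14,27/7) (16,5) (20,14) (16,19) (14,287/15)]
2. After x ≤ 19: [(14,27/7) (16,5) (19,47/4) (19,61/4) (16,19) (14,287/15)]
3. After y ≥ 12: [(14,12) (19,12) (19,61/4) (16,19) (14,287/15)]
4. After y ≤ 18: [(14,18) (14,12) (19,12) (19,61/4) (84/5,18)]
5. Canonical ring: [(14,12) (19,12) (19,61/4) (84/5,18) (14,18)]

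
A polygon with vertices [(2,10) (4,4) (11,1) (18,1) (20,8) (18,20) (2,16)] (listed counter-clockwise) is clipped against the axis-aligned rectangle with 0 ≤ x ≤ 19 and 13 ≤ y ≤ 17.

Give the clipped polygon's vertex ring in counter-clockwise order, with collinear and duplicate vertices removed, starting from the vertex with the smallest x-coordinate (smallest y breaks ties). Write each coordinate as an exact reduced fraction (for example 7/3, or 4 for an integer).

Clipped polygon: [(2,13) (19,13) (19,14) (37/2,17) (6,17) (2,16)]

1. After x ≥ 0: [(2,10) (4,4) (11,1) (18,1) (20,8) (18,20) (2,16)]
2. After x ≤ 19: [(2,10) (4,4) (11,1) (18,1) (19,9/2) (19,14) (18,20) (2,16)]
3. After y ≥ 13: [(2,13) (19,13) (19,14) (18,20) (2,16)]
4. After y ≤ 17: [(2,13) (19,13) (19,14) (37/2,17) (6,17) (2,16)]
5. Canonical ring: [(2,13) (19,13) (19,14) (37/2,17) (6,17) (2,16)]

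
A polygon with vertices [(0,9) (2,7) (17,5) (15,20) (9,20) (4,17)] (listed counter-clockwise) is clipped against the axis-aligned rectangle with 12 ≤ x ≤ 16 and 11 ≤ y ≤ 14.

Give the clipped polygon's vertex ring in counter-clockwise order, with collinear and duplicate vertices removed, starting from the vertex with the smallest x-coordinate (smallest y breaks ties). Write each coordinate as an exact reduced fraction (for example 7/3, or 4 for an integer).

1. After x ≥ 12: [(12,17/3) (17,5) (15,20) (12,20)]
2. After x ≤ 16: [(12,17/3) (16,77/15) (16,25/2) (15,20) (12,20)]
3. After y ≥ 11: [(12,11) (16,11) (16,25/2) (15,20) (12,20)]
4. After y ≤ 14: [(12,14) (12,11) (16,11) (16,25/2) (79/5,14)]
5. Canonical ring: [(12,11) (16,11) (16,25/2) (79/5,14) (12,14)]

Clipped polygon: [(12,11) (16,11) (16,25/2) (79/5,14) (12,14)]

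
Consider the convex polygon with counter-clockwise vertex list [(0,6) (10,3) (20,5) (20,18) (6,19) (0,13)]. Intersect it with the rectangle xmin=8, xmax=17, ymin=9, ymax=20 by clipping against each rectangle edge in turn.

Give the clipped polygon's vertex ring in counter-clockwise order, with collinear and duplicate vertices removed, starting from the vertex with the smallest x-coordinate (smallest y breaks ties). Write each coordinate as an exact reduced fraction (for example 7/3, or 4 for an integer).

1. After x ≥ 8: [(8,18/5) (10,3) (20,5) (20,18) (8,132/7)]
2. After x ≤ 17: [(8,18/5) (10,3) (17,22/5) (17,255/14) (8,132/7)]
3. After y ≥ 9: [(8,9) (17,9) (17,255/14) (8,132/7)]
4. After y ≤ 20: [(8,9) (17,9) (17,255/14) (8,132/7)]
5. Canonical ring: [(8,9) (17,9) (17,255/14) (8,132/7)]

Clipped polygon: [(8,9) (17,9) (17,255/14) (8,132/7)]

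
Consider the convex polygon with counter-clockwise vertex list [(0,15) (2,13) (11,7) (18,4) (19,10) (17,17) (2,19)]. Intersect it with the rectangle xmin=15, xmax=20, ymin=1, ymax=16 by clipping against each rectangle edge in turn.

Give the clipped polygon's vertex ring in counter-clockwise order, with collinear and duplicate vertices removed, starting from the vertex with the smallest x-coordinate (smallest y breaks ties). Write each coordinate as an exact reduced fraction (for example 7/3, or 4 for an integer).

1. After x ≥ 15: [(15,37/7) (18,4) (19,10) (17,17) (15,259/15)]
2. After x ≤ 20: [(15,37/7) (18,4) (19,10) (17,17) (15,259/15)]
3. After y ≥ 1: [(15,37/7) (18,4) (19,10) (17,17) (15,259/15)]
4. After y ≤ 16: [(15,16) (15,37/7) (18,4) (19,10) (121/7,16)]
5. Canonical ring: [(15,37/7) (18,4) (19,10) (121/7,16) (15,16)]

Clipped polygon: [(15,37/7) (18,4) (19,10) (121/7,16) (15,16)]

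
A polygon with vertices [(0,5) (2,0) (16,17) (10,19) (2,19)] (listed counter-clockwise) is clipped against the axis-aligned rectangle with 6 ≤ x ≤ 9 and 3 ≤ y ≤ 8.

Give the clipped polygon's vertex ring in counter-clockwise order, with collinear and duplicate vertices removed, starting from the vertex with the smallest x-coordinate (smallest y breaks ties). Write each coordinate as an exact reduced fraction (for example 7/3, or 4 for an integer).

Clipped polygon: [(6,34/7) (146/17,8) (6,8)]

1. After x ≥ 6: [(6,34/7) (16,17) (10,19) (6,19)]
2. After x ≤ 9: [(6,34/7) (9,17/2) (9,19) (6,19)]
3. After y ≥ 3: [(6,34/7) (9,17/2) (9,19) (6,19)]
4. After y ≤ 8: [(6,8) (6,34/7) (146/17,8)]
5. Canonical ring: [(6,34/7) (146/17,8) (6,8)]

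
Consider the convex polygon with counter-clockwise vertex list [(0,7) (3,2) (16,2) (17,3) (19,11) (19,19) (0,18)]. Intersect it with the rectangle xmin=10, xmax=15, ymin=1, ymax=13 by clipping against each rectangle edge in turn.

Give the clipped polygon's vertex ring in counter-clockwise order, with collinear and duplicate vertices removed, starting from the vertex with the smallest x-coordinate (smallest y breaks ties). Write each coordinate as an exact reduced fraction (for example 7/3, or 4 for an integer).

Clipped polygon: [(10,2) (15,2) (15,13) (10,13)]

1. After x ≥ 10: [(10,2) (16,2) (17,3) (19,11) (19,19) (10,352/19)]
2. After x ≤ 15: [(10,2) (15,2) (15,357/19) (10,352/19)]
3. After y ≥ 1: [(10,2) (15,2) (15,357/19) (10,352/19)]
4. After y ≤ 13: [(10,13) (10,2) (15,2) (15,13)]
5. Canonical ring: [(10,2) (15,2) (15,13) (10,13)]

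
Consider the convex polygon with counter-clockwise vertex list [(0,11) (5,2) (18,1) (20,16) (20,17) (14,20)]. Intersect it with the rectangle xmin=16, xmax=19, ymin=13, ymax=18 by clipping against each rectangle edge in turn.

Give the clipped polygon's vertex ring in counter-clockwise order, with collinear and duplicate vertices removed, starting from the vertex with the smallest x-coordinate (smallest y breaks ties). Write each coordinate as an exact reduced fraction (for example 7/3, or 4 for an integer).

Clipped polygon: [(16,13) (19,13) (19,35/2) (18,18) (16,18)]

1. After x ≥ 16: [(16,15/13) (18,1) (20,16) (20,17) (16,19)]
2. After x ≤ 19: [(16,15/13) (18,1) (19,17/2) (19,35/2) (16,19)]
3. After y ≥ 13: [(16,13) (19,13) (19,35/2) (16,19)]
4. After y ≤ 18: [(16,18) (16,13) (19,13) (19,35/2) (18,18)]
5. Canonical ring: [(16,13) (19,13) (19,35/2) (18,18) (16,18)]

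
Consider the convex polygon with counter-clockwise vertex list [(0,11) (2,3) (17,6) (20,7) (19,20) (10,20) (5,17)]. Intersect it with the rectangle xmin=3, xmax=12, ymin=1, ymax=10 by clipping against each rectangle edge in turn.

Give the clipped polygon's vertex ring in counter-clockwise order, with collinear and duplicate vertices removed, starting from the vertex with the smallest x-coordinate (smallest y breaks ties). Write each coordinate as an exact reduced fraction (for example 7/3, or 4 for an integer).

1. After x ≥ 3: [(3,73/5) (3,16/5) (17,6) (20,7) (19,20) (10,20) (5,17)]
2. After x ≤ 12: [(3,73/5) (3,16/5) (12,5) (12,20) (10,20) (5,17)]
3. After y ≥ 1: [(3,73/5) (3,16/5) (12,5) (12,20) (10,20) (5,17)]
4. After y ≤ 10: [(3,10) (3,16/5) (12,5) (12,10)]
5. Canonical ring: [(3,16/5) (12,5) (12,10) (3,10)]

Clipped polygon: [(3,16/5) (12,5) (12,10) (3,10)]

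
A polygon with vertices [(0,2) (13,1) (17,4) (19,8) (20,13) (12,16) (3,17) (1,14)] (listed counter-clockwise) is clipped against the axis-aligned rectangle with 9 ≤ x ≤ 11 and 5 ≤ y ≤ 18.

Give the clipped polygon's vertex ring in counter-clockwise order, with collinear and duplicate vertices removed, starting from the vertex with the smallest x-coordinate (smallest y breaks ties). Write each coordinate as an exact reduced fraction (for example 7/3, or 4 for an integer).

Clipped polygon: [(9,5) (11,5) (11,145/9) (9,49/3)]

1. After x ≥ 9: [(9,17/13) (13,1) (17,4) (19,8) (20,13) (12,16) (9,49/3)]
2. After x ≤ 11: [(9,17/13) (11,15/13) (11,145/9) (9,49/3)]
3. After y ≥ 5: [(9,5) (11,5) (11,145/9) (9,49/3)]
4. After y ≤ 18: [(9,5) (11,5) (11,145/9) (9,49/3)]
5. Canonical ring: [(9,5) (11,5) (11,145/9) (9,49/3)]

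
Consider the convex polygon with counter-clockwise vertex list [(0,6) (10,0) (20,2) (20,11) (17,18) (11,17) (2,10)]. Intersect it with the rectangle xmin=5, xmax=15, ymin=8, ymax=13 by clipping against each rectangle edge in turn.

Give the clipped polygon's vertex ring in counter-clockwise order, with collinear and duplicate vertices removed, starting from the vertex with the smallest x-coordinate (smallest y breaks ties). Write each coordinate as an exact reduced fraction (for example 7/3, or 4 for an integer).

Clipped polygon: [(5,8) (15,8) (15,13) (41/7,13) (5,37/3)]

1. After x ≥ 5: [(5,3) (10,0) (20,2) (20,11) (17,18) (11,17) (5,37/3)]
2. After x ≤ 15: [(5,3) (10,0) (15,1) (15,53/3) (11,17) (5,37/3)]
3. After y ≥ 8: [(5,8) (15,8) (15,53/3) (11,17) (5,37/3)]
4. After y ≤ 13: [(5,8) (15,8) (15,13) (41/7,13) (5,37/3)]
5. Canonical ring: [(5,8) (15,8) (15,13) (41/7,13) (5,37/3)]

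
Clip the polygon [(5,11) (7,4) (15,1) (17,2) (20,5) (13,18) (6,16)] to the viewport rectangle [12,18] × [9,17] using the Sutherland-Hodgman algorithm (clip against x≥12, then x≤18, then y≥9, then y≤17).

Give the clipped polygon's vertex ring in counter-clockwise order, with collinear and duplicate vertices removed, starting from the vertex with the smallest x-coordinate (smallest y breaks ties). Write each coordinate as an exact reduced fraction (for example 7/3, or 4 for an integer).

Clipped polygon: [(12,9) (232/13,9) (176/13,17) (12,17)]

1. After x ≥ 12: [(12,17/8) (15,1) (17,2) (20,5) (13,18) (12,124/7)]
2. After x ≤ 18: [(12,17/8) (15,1) (17,2) (18,3) (18,61/7) (13,18) (12,124/7)]
3. After y ≥ 9: [(12,9) (232/13,9) (13,18) (12,124/7)]
4. After y ≤ 17: [(12,17) (12,9) (232/13,9) (176/13,17)]
5. Canonical ring: [(12,9) (232/13,9) (176/13,17) (12,17)]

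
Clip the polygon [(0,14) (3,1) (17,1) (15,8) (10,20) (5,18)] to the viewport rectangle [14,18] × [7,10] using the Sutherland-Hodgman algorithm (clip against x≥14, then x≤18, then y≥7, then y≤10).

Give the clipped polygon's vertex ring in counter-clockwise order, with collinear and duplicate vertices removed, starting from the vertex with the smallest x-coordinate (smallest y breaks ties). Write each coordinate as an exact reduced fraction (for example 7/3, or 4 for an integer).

1. After x ≥ 14: [(14,1) (17,1) (15,8) (14,52/5)]
2. After x ≤ 18: [(14,1) (17,1) (15,8) (14,52/5)]
3. After y ≥ 7: [(14,7) (107/7,7) (15,8) (14,52/5)]
4. After y ≤ 10: [(14,10) (14,7) (107/7,7) (15,8) (85/6,10)]
5. Canonical ring: [(14,7) (107/7,7) (15,8) (85/6,10) (14,10)]

Clipped polygon: [(14,7) (107/7,7) (15,8) (85/6,10) (14,10)]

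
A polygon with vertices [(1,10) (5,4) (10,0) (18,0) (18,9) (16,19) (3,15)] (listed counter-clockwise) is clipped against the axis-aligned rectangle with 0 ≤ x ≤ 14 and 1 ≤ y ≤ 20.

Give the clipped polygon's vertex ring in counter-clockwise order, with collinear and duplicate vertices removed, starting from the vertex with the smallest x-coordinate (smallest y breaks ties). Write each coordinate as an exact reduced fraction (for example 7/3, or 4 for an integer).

1. After x ≥ 0: [(1,10) (5,4) (10,0) (18,0) (18,9) (16,19) (3,15)]
2. After x ≤ 14: [(1,10) (5,4) (10,0) (14,0) (14,239/13) (3,15)]
3. After y ≥ 1: [(1,10) (5,4) (35/4,1) (14,1) (14,239/13) (3,15)]
4. After y ≤ 20: [(1,10) (5,4) (35/4,1) (14,1) (14,239/13) (3,15)]
5. Canonical ring: [(1,10) (5,4) (35/4,1) (14,1) (14,239/13) (3,15)]

Clipped polygon: [(1,10) (5,4) (35/4,1) (14,1) (14,239/13) (3,15)]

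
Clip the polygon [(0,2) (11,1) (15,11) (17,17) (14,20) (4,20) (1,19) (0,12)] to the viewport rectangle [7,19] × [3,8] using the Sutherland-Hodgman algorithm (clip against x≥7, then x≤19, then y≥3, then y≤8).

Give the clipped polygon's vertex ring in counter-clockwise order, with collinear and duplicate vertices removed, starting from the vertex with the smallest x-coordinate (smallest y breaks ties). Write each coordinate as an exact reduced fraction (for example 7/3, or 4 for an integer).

Clipped polygon: [(7,3) (59/5,3) (69/5,8) (7,8)]

1. After x ≥ 7: [(7,15/11) (11,1) (15,11) (17,17) (14,20) (7,20)]
2. After x ≤ 19: [(7,15/11) (11,1) (15,11) (17,17) (14,20) (7,20)]
3. After y ≥ 3: [(7,3) (59/5,3) (15,11) (17,17) (14,20) (7,20)]
4. After y ≤ 8: [(7,8) (7,3) (59/5,3) (69/5,8)]
5. Canonical ring: [(7,3) (59/5,3) (69/5,8) (7,8)]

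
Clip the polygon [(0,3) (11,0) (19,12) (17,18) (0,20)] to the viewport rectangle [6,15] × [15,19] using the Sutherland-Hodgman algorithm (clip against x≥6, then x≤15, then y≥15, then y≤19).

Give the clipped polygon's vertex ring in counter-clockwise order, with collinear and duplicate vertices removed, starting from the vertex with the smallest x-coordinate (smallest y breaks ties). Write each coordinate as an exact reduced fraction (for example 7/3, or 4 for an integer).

1. After x ≥ 6: [(6,15/11) (11,0) (19,12) (17,18) (6,328/17)]
2. After x ≤ 15: [(6,15/11) (11,0) (15,6) (15,310/17) (6,328/17)]
3. After y ≥ 15: [(6,15) (15,15) (15,310/17) (6,328/17)]
4. After y ≤ 19: [(6,19) (6,15) (15,15) (15,310/17) (17/2,19)]
5. Canonical ring: [(6,15) (15,15) (15,310/17) (17/2,19) (6,19)]

Clipped polygon: [(6,15) (15,15) (15,310/17) (17/2,19) (6,19)]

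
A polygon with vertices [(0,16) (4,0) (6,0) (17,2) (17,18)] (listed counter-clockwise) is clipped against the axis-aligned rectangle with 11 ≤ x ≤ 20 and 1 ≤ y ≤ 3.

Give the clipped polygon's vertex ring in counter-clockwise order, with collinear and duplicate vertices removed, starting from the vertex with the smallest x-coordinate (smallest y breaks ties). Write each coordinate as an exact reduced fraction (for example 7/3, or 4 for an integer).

1. After x ≥ 11: [(11,294/17) (11,10/11) (17,2) (17,18)]
2. After x ≤ 20: [(11,294/17) (11,10/11) (17,2) (17,18)]
3. After y ≥ 1: [(11,294/17) (11,1) (23/2,1) (17,2) (17,18)]
4. After y ≤ 3: [(11,3) (11,1) (23/2,1) (17,2) (17,3)]
5. Canonical ring: [(11,1) (23/2,1) (17,2) (17,3) (11,3)]

Clipped polygon: [(11,1) (23/2,1) (17,2) (17,3) (11,3)]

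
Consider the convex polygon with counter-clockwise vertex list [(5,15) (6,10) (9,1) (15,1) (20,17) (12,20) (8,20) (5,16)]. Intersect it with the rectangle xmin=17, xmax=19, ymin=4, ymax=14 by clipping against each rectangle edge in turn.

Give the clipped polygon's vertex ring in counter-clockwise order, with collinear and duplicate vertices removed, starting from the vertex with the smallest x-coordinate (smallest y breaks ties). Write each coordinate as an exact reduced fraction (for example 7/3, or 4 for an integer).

Clipped polygon: [(17,37/5) (19,69/5) (19,14) (17,14)]

1. After x ≥ 17: [(17,37/5) (20,17) (17,145/8)]
2. After x ≤ 19: [(17,37/5) (19,69/5) (19,139/8) (17,145/8)]
3. After y ≥ 4: [(17,37/5) (19,69/5) (19,139/8) (17,145/8)]
4. After y ≤ 14: [(17,14) (17,37/5) (19,69/5) (19,14)]
5. Canonical ring: [(17,37/5) (19,69/5) (19,14) (17,14)]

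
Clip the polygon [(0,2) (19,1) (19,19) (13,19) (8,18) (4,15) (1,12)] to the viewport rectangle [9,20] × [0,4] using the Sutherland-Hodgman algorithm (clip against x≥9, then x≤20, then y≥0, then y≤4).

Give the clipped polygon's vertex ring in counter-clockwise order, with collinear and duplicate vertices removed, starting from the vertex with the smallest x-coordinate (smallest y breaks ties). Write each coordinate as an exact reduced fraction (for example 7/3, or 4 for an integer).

1. After x ≥ 9: [(9,29/19) (19,1) (19,19) (13,19) (9,91/5)]
2. After x ≤ 20: [(9,29/19) (19,1) (19,19) (13,19) (9,91/5)]
3. After y ≥ 0: [(9,29/19) (19,1) (19,19) (13,19) (9,91/5)]
4. After y ≤ 4: [(9,4) (9,29/19) (19,1) (19,4)]
5. Canonical ring: [(9,29/19) (19,1) (19,4) (9,4)]

Clipped polygon: [(9,29/19) (19,1) (19,4) (9,4)]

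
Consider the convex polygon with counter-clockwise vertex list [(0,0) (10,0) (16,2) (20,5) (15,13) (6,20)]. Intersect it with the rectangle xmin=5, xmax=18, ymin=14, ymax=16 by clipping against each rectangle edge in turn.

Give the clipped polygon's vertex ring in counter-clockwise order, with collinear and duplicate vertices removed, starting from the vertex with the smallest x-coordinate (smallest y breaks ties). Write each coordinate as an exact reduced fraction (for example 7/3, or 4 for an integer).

1. After x ≥ 5: [(5,50/3) (5,0) (10,0) (16,2) (20,5) (15,13) (6,20)]
2. After x ≤ 18: [(5,50/3) (5,0) (10,0) (16,2) (18,7/2) (18,41/5) (15,13) (6,20)]
3. After y ≥ 14: [(5,50/3) (5,14) (96/7,14) (6,20)]
4. After y ≤ 16: [(5,16) (5,14) (96/7,14) (78/7,16)]
5. Canonical ring: [(5,14) (96/7,14) (78/7,16) (5,16)]

Clipped polygon: [(5,14) (96/7,14) (78/7,16) (5,16)]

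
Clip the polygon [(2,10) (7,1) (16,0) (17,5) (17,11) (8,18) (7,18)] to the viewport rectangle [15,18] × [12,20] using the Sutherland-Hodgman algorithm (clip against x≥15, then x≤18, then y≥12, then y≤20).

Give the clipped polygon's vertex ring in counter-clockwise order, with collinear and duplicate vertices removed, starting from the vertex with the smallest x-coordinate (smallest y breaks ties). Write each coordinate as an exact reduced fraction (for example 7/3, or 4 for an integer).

1. After x ≥ 15: [(15,1/9) (16,0) (17,5) (17,11) (15,113/9)]
2. After x ≤ 18: [(15,1/9) (16,0) (17,5) (17,11) (15,113/9)]
3. After y ≥ 12: [(15,12) (110/7,12) (15,113/9)]
4. After y ≤ 20: [(15,12) (110/7,12) (15,113/9)]
5. Canonical ring: [(15,12) (110/7,12) (15,113/9)]

Clipped polygon: [(15,12) (110/7,12) (15,113/9)]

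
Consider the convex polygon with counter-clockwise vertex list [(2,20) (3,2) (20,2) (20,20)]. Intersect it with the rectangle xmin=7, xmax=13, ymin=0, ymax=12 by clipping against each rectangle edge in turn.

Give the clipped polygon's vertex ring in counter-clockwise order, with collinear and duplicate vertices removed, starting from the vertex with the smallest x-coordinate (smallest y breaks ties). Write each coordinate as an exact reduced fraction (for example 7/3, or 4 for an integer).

1. After x ≥ 7: [(7,20) (7,2) (20,2) (20,20)]
2. After x ≤ 13: [(13,20) (7,20) (7,2) (13,2)]
3. After y ≥ 0: [(13,20) (7,20) (7,2) (13,2)]
4. After y ≤ 12: [(13,12) (7,12) (7,2) (13,2)]
5. Canonical ring: [(7,2) (13,2) (13,12) (7,12)]

Clipped polygon: [(7,2) (13,2) (13,12) (7,12)]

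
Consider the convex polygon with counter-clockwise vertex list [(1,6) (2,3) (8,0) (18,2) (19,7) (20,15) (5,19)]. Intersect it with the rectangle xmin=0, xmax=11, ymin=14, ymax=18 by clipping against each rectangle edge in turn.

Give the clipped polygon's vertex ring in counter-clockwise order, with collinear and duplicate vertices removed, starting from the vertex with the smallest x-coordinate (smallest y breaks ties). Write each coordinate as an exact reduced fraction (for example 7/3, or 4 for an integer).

Clipped polygon: [(45/13,14) (11,14) (11,87/5) (35/4,18) (61/13,18)]

1. After x ≥ 0: [(1,6) (2,3) (8,0) (18,2) (19,7) (20,15) (5,19)]
2. After x ≤ 11: [(1,6) (2,3) (8,0) (11,3/5) (11,87/5) (5,19)]
3. After y ≥ 14: [(45/13,14) (11,14) (11,87/5) (5,19)]
4. After y ≤ 18: [(61/13,18) (45/13,14) (11,14) (11,87/5) (35/4,18)]
5. Canonical ring: [(45/13,14) (11,14) (11,87/5) (35/4,18) (61/13,18)]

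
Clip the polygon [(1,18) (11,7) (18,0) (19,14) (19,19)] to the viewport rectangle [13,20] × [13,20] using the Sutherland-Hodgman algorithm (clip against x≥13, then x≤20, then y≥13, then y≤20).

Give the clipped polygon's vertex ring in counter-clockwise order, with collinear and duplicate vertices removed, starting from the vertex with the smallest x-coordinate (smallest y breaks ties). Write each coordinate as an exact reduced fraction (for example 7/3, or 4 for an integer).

Clipped polygon: [(13,13) (265/14,13) (19,14) (19,19) (13,56/3)]

1. After x ≥ 13: [(13,56/3) (13,5) (18,0) (19,14) (19,19)]
2. After x ≤ 20: [(13,56/3) (13,5) (18,0) (19,14) (19,19)]
3. After y ≥ 13: [(13,56/3) (13,13) (265/14,13) (19,14) (19,19)]
4. After y ≤ 20: [(13,56/3) (13,13) (265/14,13) (19,14) (19,19)]
5. Canonical ring: [(13,13) (265/14,13) (19,14) (19,19) (13,56/3)]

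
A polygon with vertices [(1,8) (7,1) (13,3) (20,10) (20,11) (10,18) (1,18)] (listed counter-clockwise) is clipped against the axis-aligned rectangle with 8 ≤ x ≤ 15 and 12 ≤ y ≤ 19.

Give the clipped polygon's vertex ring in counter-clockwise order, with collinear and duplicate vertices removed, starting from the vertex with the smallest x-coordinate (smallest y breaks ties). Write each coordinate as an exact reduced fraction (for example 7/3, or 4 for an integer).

Clipped polygon: [(8,12) (15,12) (15,29/2) (10,18) (8,18)]

1. After x ≥ 8: [(8,4/3) (13,3) (20,10) (20,11) (10,18) (8,18)]
2. After x ≤ 15: [(8,4/3) (13,3) (15,5) (15,29/2) (10,18) (8,18)]
3. After y ≥ 12: [(8,12) (15,12) (15,29/2) (10,18) (8,18)]
4. After y ≤ 19: [(8,12) (15,12) (15,29/2) (10,18) (8,18)]
5. Canonical ring: [(8,12) (15,12) (15,29/2) (10,18) (8,18)]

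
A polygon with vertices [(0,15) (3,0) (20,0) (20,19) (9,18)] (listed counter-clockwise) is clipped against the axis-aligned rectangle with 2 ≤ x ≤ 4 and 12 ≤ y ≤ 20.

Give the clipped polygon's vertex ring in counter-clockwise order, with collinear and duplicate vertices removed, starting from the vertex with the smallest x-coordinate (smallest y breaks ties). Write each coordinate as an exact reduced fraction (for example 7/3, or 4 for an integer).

1. After x ≥ 2: [(2,47/3) (2,5) (3,0) (20,0) (20,19) (9,18)]
2. After x ≤ 4: [(4,49/3) (2,47/3) (2,5) (3,0) (4,0)]
3. After y ≥ 12: [(4,12) (4,49/3) (2,47/3) (2,12)]
4. After y ≤ 20: [(4,12) (4,49/3) (2,47/3) (2,12)]
5. Canonical ring: [(2,12) (4,12) (4,49/3) (2,47/3)]

Clipped polygon: [(2,12) (4,12) (4,49/3) (2,47/3)]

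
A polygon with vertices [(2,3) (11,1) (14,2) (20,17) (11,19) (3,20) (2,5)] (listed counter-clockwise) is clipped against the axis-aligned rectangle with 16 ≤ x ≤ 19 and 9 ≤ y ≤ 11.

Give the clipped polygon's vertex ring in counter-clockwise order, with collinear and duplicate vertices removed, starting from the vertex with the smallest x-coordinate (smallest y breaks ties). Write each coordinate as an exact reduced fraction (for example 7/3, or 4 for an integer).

Clipped polygon: [(16,9) (84/5,9) (88/5,11) (16,11)]

1. After x ≥ 16: [(16,7) (20,17) (16,161/9)]
2. After x ≤ 19: [(16,7) (19,29/2) (19,155/9) (16,161/9)]
3. After y ≥ 9: [(16,9) (84/5,9) (19,29/2) (19,155/9) (16,161/9)]
4. After y ≤ 11: [(16,11) (16,9) (84/5,9) (88/5,11)]
5. Canonical ring: [(16,9) (84/5,9) (88/5,11) (16,11)]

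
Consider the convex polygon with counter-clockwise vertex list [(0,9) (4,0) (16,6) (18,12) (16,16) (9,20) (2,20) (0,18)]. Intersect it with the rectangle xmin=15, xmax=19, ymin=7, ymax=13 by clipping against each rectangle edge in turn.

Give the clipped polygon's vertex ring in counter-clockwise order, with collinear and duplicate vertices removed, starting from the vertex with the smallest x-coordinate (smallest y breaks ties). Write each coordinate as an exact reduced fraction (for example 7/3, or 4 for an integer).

Clipped polygon: [(15,7) (49/3,7) (18,12) (35/2,13) (15,13)]

1. After x ≥ 15: [(15,11/2) (16,6) (18,12) (16,16) (15,116/7)]
2. After x ≤ 19: [(15,11/2) (16,6) (18,12) (16,16) (15,116/7)]
3. After y ≥ 7: [(15,7) (49/3,7) (18,12) (16,16) (15,116/7)]
4. After y ≤ 13: [(15,13) (15,7) (49/3,7) (18,12) (35/2,13)]
5. Canonical ring: [(15,7) (49/3,7) (18,12) (35/2,13) (15,13)]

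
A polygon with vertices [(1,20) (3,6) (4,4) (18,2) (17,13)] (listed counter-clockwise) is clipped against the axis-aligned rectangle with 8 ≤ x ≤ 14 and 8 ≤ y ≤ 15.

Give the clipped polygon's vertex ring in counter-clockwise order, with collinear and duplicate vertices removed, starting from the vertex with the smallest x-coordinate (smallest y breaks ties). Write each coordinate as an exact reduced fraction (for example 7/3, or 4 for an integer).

1. After x ≥ 8: [(8,271/16) (8,24/7) (18,2) (17,13)]
2. After x ≤ 14: [(14,229/16) (8,271/16) (8,24/7) (14,18/7)]
3. After y ≥ 8: [(14,8) (14,229/16) (8,271/16) (8,8)]
4. After y ≤ 15: [(14,8) (14,229/16) (87/7,15) (8,15) (8,8)]
5. Canonical ring: [(8,8) (14,8) (14,229/16) (87/7,15) (8,15)]

Clipped polygon: [(8,8) (14,8) (14,229/16) (87/7,15) (8,15)]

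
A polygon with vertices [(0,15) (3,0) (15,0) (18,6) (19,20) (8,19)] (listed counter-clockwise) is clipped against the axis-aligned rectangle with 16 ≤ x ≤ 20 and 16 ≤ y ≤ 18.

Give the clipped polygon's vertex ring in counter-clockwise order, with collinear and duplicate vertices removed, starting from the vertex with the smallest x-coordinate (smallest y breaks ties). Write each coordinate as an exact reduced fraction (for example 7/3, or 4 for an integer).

Clipped polygon: [(16,16) (131/7,16) (132/7,18) (16,18)]

1. After x ≥ 16: [(16,2) (18,6) (19,20) (16,217/11)]
2. After x ≤ 20: [(16,2) (18,6) (19,20) (16,217/11)]
3. After y ≥ 16: [(16,16) (131/7,16) (19,20) (16,217/11)]
4. After y ≤ 18: [(16,18) (16,16) (131/7,16) (132/7,18)]
5. Canonical ring: [(16,16) (131/7,16) (132/7,18) (16,18)]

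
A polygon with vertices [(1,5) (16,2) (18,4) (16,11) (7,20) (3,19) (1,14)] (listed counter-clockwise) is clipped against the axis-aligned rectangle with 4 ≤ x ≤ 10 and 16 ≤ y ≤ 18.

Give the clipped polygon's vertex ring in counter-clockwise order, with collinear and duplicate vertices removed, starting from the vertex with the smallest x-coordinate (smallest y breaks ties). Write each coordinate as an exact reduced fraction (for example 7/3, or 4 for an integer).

Clipped polygon: [(4,16) (10,16) (10,17) (9,18) (4,18)]

1. After x ≥ 4: [(4,22/5) (16,2) (18,4) (16,11) (7,20) (4,77/4)]
2. After x ≤ 10: [(4,22/5) (10,16/5) (10,17) (7,20) (4,77/4)]
3. After y ≥ 16: [(4,16) (10,16) (10,17) (7,20) (4,77/4)]
4. After y ≤ 18: [(4,18) (4,16) (10,16) (10,17) (9,18)]
5. Canonical ring: [(4,16) (10,16) (10,17) (9,18) (4,18)]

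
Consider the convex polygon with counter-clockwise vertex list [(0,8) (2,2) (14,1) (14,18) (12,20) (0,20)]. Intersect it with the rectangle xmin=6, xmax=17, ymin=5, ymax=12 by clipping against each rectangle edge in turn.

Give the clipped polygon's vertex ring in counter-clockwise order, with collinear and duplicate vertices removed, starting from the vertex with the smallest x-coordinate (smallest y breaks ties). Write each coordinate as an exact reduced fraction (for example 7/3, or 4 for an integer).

Clipped polygon: [(6,5) (14,5) (14,12) (6,12)]

1. After x ≥ 6: [(6,5/3) (14,1) (14,18) (12,20) (6,20)]
2. After x ≤ 17: [(6,5/3) (14,1) (14,18) (12,20) (6,20)]
3. After y ≥ 5: [(6,5) (14,5) (14,18) (12,20) (6,20)]
4. After y ≤ 12: [(6,12) (6,5) (14,5) (14,12)]
5. Canonical ring: [(6,5) (14,5) (14,12) (6,12)]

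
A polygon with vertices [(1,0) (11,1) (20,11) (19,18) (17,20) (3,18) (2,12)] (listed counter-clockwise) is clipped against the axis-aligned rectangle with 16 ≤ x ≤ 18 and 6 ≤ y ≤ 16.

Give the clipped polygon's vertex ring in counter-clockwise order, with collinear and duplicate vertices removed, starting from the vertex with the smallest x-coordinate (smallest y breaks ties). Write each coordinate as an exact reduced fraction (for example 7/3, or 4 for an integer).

Clipped polygon: [(16,59/9) (18,79/9) (18,16) (16,16)]

1. After x ≥ 16: [(16,59/9) (20,11) (19,18) (17,20) (16,139/7)]
2. After x ≤ 18: [(16,59/9) (18,79/9) (18,19) (17,20) (16,139/7)]
3. After y ≥ 6: [(16,59/9) (18,79/9) (18,19) (17,20) (16,139/7)]
4. After y ≤ 16: [(16,16) (16,59/9) (18,79/9) (18,16)]
5. Canonical ring: [(16,59/9) (18,79/9) (18,16) (16,16)]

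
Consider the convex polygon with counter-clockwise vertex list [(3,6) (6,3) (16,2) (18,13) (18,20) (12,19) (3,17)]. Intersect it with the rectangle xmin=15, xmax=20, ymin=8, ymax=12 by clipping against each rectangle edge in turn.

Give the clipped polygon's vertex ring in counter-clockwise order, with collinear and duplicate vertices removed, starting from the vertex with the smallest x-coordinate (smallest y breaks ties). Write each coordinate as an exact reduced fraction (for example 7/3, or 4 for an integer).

Clipped polygon: [(15,8) (188/11,8) (196/11,12) (15,12)]

1. After x ≥ 15: [(15,21/10) (16,2) (18,13) (18,20) (15,39/2)]
2. After x ≤ 20: [(15,21/10) (16,2) (18,13) (18,20) (15,39/2)]
3. After y ≥ 8: [(15,8) (188/11,8) (18,13) (18,20) (15,39/2)]
4. After y ≤ 12: [(15,12) (15,8) (188/11,8) (196/11,12)]
5. Canonical ring: [(15,8) (188/11,8) (196/11,12) (15,12)]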